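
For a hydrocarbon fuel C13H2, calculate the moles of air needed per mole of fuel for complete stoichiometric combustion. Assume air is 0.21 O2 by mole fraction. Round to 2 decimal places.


Balanced combustion: C13H2 + 13.5 O2 -> 13 CO2 + 1 H2O
O2 needed = C + H/4 = 13 + 2/4 = 13.50 moles
Air moles = O2 / 0.21 = 13.50 / 0.21 = 64.29 moles air


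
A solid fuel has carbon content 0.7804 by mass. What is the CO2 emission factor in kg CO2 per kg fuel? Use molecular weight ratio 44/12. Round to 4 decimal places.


EF = C_frac * (M_CO2 / M_C)
EF = 0.7804 * (44/12)
EF = 0.7804 * 3.666667 = 2.8615 kg_CO2/kg_fuel


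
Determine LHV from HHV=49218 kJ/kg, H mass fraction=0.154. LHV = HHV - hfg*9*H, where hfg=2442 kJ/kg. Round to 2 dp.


LHV = HHV - hfg * 9 * H
Water correction = 2442 * 9 * 0.154 = 3384.612 kJ/kg
LHV = 49218 - 3384.612 = 45833.39 kJ/kg


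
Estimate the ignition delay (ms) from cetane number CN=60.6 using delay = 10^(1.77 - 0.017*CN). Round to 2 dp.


delay = 10^(1.77 - 0.017*CN)
Exponent = 1.77 - 0.017*60.6 = 0.7398
delay = 10^0.7398 = 5.49 ms


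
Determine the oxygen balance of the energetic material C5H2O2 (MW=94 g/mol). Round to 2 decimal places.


OB = -1600 * (2C + H/2 - O) / MW
Inner = 2*5 + 2/2 - 2 = 9.00
OB = -1600 * 9.00 / 94 = -153.19%


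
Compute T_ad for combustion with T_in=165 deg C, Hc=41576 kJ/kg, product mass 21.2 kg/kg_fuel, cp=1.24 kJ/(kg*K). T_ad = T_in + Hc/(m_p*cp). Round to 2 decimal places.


T_ad = T_in + Hc / (m_p * cp)
Denominator = 21.2 * 1.24 = 26.2880
Temperature rise = 41576 / 26.2880 = 1581.56 K
T_ad = 165 + 1581.56 = 1746.56 deg C


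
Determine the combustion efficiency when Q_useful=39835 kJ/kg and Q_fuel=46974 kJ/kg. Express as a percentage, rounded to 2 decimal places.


Efficiency = (Q_useful / Q_fuel) * 100
Efficiency = (39835 / 46974) * 100
Efficiency = 0.8480 * 100 = 84.80%


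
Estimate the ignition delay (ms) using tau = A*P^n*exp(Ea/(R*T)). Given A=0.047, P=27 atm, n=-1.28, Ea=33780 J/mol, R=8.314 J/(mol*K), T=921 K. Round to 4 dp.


tau = A * P^n * exp(Ea/(R*T))
P^n = 27^(-1.28) = 0.01471819
Ea/(R*T) = 33780/(8.314*921) = 4.411538
exp(Ea/(R*T)) = 82.396066
tau = 0.047 * 0.01471819 * 82.396066 = 0.0570 ms


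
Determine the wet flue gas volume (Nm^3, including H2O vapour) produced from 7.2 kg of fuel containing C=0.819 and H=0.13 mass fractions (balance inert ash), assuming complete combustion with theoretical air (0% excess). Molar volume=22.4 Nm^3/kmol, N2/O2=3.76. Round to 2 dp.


Per kg fuel: CO2 = (C/12 kmol)*22.4 = (0.819/12)*22.4 = 1.52880 Nm^3
Per kg fuel: H2O = (H/2 kmol)*22.4 = (0.13/2)*22.4 = 1.45600 Nm^3
O2 needed per kg fuel = C/12 + H/4 = 0.819/12 + 0.13/4 = 0.10075000 kmol
Per kg fuel: N2 = O2*3.76*22.4 = 0.10075000*3.76*22.4 = 8.48557 Nm^3
Total per kg = 1.52880 + 1.45600 + 8.48557 = 11.47037 Nm^3
Total = 11.47037 * 7.2 = 82.59 Nm^3


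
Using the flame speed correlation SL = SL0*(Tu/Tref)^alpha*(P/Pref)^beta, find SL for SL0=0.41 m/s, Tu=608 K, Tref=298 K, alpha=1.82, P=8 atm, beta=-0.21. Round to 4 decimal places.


SL = SL0 * (Tu/Tref)^alpha * (P/Pref)^beta
T ratio = 608/298 = 2.04026846
(T ratio)^alpha = 2.04026846^1.82 = 3.661263
(P/Pref)^beta = 8^(-0.21) = 0.646176
SL = 0.41 * 3.661263 * 0.646176 = 0.9700 m/s


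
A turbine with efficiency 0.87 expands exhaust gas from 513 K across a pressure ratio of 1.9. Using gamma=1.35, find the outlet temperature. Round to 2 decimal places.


T_out = T_in * (1 - eta * (1 - PR^(-(gamma-1)/gamma)))
Exponent = -(1.35-1)/1.35 = -0.25925926
PR^exp = 1.9^(-0.25925926) = 0.84670193
Factor = 1 - 0.87*(1 - 0.84670193) = 0.86663068
T_out = 513 * 0.86663068 = 444.58 K


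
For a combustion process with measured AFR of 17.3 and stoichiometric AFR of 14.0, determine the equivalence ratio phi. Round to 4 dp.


phi = AFR_stoich / AFR_actual
phi = 14.0 / 17.3 = 0.8092


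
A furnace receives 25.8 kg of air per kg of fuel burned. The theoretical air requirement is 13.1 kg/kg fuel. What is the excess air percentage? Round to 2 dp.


Excess air = actual - stoichiometric = 25.8 - 13.1 = 12.70 kg/kg fuel
Excess air % = (excess / stoich) * 100 = (12.70 / 13.1) * 100 = 96.95%


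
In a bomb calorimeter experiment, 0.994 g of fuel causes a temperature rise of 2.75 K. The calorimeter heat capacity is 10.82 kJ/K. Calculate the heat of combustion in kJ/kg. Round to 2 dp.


Hc = C_cal * delta_T / m_fuel
Q_released = 10.82 * 2.75 = 29.7550 kJ
m_fuel = 0.994 g = 0.994/1000 kg = 0.000994 kg
Hc = 29.7550 / 0.000994 = 29934.61 kJ/kg


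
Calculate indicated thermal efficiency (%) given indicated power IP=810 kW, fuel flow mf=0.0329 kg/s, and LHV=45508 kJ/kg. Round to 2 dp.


eta_ith = (IP / (mf * LHV)) * 100
Denominator = 0.0329 * 45508 = 1497.2132 kW
eta_ith = (810 / 1497.2132) * 100 = 54.10%


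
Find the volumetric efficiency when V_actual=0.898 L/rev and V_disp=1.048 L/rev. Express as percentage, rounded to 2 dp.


eta_v = (V_actual / V_disp) * 100
Ratio = 0.898 / 1.048 = 0.8569
eta_v = 0.8569 * 100 = 85.69%


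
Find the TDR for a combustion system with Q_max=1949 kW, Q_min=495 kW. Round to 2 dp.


TDR = Q_max / Q_min
TDR = 1949 / 495 = 3.94


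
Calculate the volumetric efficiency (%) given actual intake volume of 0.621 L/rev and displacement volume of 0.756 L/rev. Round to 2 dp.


eta_v = (V_actual / V_disp) * 100
Ratio = 0.621 / 0.756 = 0.8214
eta_v = 0.8214 * 100 = 82.14%


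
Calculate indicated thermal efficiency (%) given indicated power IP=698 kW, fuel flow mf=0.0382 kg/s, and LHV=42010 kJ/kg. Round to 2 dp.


eta_ith = (IP / (mf * LHV)) * 100
Denominator = 0.0382 * 42010 = 1604.7820 kW
eta_ith = (698 / 1604.7820) * 100 = 43.50%


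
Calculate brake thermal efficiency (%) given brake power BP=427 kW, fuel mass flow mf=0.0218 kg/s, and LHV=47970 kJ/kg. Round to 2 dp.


eta_BTE = (BP / (mf * LHV)) * 100
Denominator = 0.0218 * 47970 = 1045.7460 kW
eta_BTE = (427 / 1045.7460) * 100 = 40.83%


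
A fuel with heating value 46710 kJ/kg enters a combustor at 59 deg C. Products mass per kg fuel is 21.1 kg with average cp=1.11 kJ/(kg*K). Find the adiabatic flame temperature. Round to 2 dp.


T_ad = T_in + Hc / (m_p * cp)
Denominator = 21.1 * 1.11 = 23.4210
Temperature rise = 46710 / 23.4210 = 1994.36 K
T_ad = 59 + 1994.36 = 2053.36 deg C


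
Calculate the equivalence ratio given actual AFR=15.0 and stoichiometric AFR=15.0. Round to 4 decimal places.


phi = AFR_stoich / AFR_actual
phi = 15.0 / 15.0 = 1.0000


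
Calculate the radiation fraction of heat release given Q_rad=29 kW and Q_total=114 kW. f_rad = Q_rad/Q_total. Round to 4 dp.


f_rad = Q_rad / Q_total
f_rad = 29 / 114 = 0.2544


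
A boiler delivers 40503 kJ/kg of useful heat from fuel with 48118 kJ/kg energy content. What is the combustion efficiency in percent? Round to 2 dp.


Efficiency = (Q_useful / Q_fuel) * 100
Efficiency = (40503 / 48118) * 100
Efficiency = 0.8417 * 100 = 84.17%


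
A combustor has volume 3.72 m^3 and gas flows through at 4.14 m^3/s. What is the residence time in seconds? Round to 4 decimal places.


tau = V / Q_flow
tau = 3.72 / 4.14 = 0.8986 s


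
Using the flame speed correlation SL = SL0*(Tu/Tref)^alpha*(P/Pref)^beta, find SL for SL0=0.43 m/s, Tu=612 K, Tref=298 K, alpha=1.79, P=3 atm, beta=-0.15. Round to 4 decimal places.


SL = SL0 * (Tu/Tref)^alpha * (P/Pref)^beta
T ratio = 612/298 = 2.05369128
(T ratio)^alpha = 2.05369128^1.79 = 3.626085
(P/Pref)^beta = 3^(-0.15) = 0.848070
SL = 0.43 * 3.626085 * 0.848070 = 1.3223 m/s


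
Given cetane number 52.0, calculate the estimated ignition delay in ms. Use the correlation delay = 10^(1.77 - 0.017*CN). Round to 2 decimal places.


delay = 10^(1.77 - 0.017*CN)
Exponent = 1.77 - 0.017*52.0 = 0.8860
delay = 10^0.8860 = 7.69 ms


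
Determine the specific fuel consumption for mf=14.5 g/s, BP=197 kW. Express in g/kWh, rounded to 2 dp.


SFC = (mf / BP) * 3600
Rate = 14.5 / 197 = 0.073604 g/(s*kW)
SFC = 0.073604 * 3600 = 264.97 g/kWh


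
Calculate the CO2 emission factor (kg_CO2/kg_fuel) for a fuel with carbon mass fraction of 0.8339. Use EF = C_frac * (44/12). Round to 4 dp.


EF = C_frac * (M_CO2 / M_C)
EF = 0.8339 * (44/12)
EF = 0.8339 * 3.666667 = 3.0576 kg_CO2/kg_fuel


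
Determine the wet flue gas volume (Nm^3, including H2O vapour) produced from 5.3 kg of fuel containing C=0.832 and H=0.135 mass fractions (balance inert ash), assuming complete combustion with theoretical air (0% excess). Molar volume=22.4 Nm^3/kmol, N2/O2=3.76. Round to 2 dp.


Per kg fuel: CO2 = (C/12 kmol)*22.4 = (0.832/12)*22.4 = 1.55307 Nm^3
Per kg fuel: H2O = (H/2 kmol)*22.4 = (0.135/2)*22.4 = 1.51200 Nm^3
O2 needed per kg fuel = C/12 + H/4 = 0.832/12 + 0.135/4 = 0.10308333 kmol
Per kg fuel: N2 = O2*3.76*22.4 = 0.10308333*3.76*22.4 = 8.68209 Nm^3
Total per kg = 1.55307 + 1.51200 + 8.68209 = 11.74716 Nm^3
Total = 11.74716 * 5.3 = 62.26 Nm^3


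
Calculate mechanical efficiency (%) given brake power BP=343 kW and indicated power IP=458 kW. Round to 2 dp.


eta_mech = (BP / IP) * 100
Ratio = 343 / 458 = 0.7489
eta_mech = 0.7489 * 100 = 74.89%


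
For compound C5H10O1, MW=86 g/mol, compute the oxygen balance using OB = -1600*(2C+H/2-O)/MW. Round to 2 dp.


OB = -1600 * (2C + H/2 - O) / MW
Inner = 2*5 + 10/2 - 1 = 14.00
OB = -1600 * 14.00 / 86 = -260.47%


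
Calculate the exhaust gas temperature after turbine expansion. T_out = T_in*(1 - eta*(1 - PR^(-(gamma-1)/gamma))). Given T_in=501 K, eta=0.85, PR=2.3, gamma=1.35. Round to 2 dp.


T_out = T_in * (1 - eta * (1 - PR^(-(gamma-1)/gamma)))
Exponent = -(1.35-1)/1.35 = -0.25925926
PR^exp = 2.3^(-0.25925926) = 0.80578413
Factor = 1 - 0.85*(1 - 0.80578413) = 0.83491651
T_out = 501 * 0.83491651 = 418.29 K


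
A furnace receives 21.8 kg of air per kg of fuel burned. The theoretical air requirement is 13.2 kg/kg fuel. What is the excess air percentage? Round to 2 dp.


Excess air = actual - stoichiometric = 21.8 - 13.2 = 8.60 kg/kg fuel
Excess air % = (excess / stoich) * 100 = (8.60 / 13.2) * 100 = 65.15%


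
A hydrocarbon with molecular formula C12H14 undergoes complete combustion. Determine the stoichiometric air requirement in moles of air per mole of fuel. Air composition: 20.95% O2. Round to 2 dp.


Balanced combustion: C12H14 + 15.5 O2 -> 12 CO2 + 7 H2O
O2 needed = C + H/4 = 12 + 14/4 = 15.50 moles
Air moles = O2 / 0.2095 = 15.50 / 0.2095 = 73.99 moles air


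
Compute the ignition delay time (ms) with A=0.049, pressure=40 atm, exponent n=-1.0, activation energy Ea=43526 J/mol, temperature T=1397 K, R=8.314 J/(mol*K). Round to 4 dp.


tau = A * P^n * exp(Ea/(R*T))
P^n = 40^(-1.0) = 0.02500000
Ea/(R*T) = 43526/(8.314*1397) = 3.747506
exp(Ea/(R*T)) = 42.415165
tau = 0.049 * 0.02500000 * 42.415165 = 0.0520 ms


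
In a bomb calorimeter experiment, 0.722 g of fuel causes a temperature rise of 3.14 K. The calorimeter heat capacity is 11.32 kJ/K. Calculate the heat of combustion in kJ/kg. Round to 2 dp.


Hc = C_cal * delta_T / m_fuel
Q_released = 11.32 * 3.14 = 35.5448 kJ
m_fuel = 0.722 g = 0.722/1000 kg = 0.000722 kg
Hc = 35.5448 / 0.000722 = 49231.02 kJ/kg


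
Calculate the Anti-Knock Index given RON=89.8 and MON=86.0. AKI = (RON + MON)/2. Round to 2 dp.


AKI = (RON + MON) / 2
AKI = (89.8 + 86.0) / 2
AKI = 175.8 / 2 = 87.90


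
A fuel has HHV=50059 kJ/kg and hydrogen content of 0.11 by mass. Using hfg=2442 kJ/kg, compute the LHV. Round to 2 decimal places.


LHV = HHV - hfg * 9 * H
Water correction = 2442 * 9 * 0.11 = 2417.580 kJ/kg
LHV = 50059 - 2417.580 = 47641.42 kJ/kg


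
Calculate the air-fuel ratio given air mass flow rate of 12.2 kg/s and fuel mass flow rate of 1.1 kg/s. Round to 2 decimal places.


AFR = m_air / m_fuel
AFR = 12.2 / 1.1 = 11.09


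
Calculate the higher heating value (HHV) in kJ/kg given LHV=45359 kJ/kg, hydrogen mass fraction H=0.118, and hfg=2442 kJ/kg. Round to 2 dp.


HHV = LHV + hfg * 9 * H
Water addition = 2442 * 9 * 0.118 = 2593.404 kJ/kg
HHV = 45359 + 2593.404 = 47952.40 kJ/kg


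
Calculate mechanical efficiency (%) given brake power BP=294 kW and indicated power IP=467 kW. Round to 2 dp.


eta_mech = (BP / IP) * 100
Ratio = 294 / 467 = 0.6296
eta_mech = 0.6296 * 100 = 62.96%


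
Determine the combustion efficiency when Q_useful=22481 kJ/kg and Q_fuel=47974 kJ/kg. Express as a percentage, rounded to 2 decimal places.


Efficiency = (Q_useful / Q_fuel) * 100
Efficiency = (22481 / 47974) * 100
Efficiency = 0.4686 * 100 = 46.86%


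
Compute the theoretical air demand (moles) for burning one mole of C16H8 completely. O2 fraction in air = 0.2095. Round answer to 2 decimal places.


Balanced combustion: C16H8 + 18 O2 -> 16 CO2 + 4 H2O
O2 needed = C + H/4 = 16 + 8/4 = 18.00 moles
Air moles = O2 / 0.2095 = 18.00 / 0.2095 = 85.92 moles air


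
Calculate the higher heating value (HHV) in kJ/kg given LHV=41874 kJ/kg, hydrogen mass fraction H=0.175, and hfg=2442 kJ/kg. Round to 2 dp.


HHV = LHV + hfg * 9 * H
Water addition = 2442 * 9 * 0.175 = 3846.150 kJ/kg
HHV = 41874 + 3846.150 = 45720.15 kJ/kg


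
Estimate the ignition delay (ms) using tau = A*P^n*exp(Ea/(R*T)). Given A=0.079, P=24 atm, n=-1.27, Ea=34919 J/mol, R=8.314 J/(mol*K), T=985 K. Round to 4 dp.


tau = A * P^n * exp(Ea/(R*T))
P^n = 24^(-1.27) = 0.01766574
Ea/(R*T) = 34919/(8.314*985) = 4.263984
exp(Ea/(R*T)) = 71.092640
tau = 0.079 * 0.01766574 * 71.092640 = 0.0992 ms


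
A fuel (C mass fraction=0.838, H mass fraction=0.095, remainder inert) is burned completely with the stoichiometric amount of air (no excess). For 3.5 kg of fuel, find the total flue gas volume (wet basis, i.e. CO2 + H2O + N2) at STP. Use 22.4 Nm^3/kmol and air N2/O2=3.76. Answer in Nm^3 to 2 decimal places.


Per kg fuel: CO2 = (C/12 kmol)*22.4 = (0.838/12)*22.4 = 1.56427 Nm^3
Per kg fuel: H2O = (H/2 kmol)*22.4 = (0.095/2)*22.4 = 1.06400 Nm^3
O2 needed per kg fuel = C/12 + H/4 = 0.838/12 + 0.095/4 = 0.09358333 kmol
Per kg fuel: N2 = O2*3.76*22.4 = 0.09358333*3.76*22.4 = 7.88196 Nm^3
Total per kg = 1.56427 + 1.06400 + 7.88196 = 10.51023 Nm^3
Total = 10.51023 * 3.5 = 36.79 Nm^3


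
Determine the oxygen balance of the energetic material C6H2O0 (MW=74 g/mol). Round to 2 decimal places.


OB = -1600 * (2C + H/2 - O) / MW
Inner = 2*6 + 2/2 - 0 = 13.00
OB = -1600 * 13.00 / 74 = -281.08%


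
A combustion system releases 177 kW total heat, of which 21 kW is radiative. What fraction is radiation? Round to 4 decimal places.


f_rad = Q_rad / Q_total
f_rad = 21 / 177 = 0.1186


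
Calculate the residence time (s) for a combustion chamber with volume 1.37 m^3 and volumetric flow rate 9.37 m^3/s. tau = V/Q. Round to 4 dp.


tau = V / Q_flow
tau = 1.37 / 9.37 = 0.1462 s


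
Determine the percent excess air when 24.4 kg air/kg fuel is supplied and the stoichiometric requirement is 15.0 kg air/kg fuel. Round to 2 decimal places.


Excess air = actual - stoichiometric = 24.4 - 15.0 = 9.40 kg/kg fuel
Excess air % = (excess / stoich) * 100 = (9.40 / 15.0) * 100 = 62.67%


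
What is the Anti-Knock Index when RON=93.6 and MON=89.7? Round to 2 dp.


AKI = (RON + MON) / 2
AKI = (93.6 + 89.7) / 2
AKI = 183.3 / 2 = 91.65


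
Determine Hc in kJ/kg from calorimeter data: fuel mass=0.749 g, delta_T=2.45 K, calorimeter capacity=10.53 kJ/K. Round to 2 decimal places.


Hc = C_cal * delta_T / m_fuel
Q_released = 10.53 * 2.45 = 25.7985 kJ
m_fuel = 0.749 g = 0.749/1000 kg = 0.000749 kg
Hc = 25.7985 / 0.000749 = 34443.93 kJ/kg


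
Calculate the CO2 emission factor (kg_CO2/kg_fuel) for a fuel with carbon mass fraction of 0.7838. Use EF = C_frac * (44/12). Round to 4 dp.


EF = C_frac * (M_CO2 / M_C)
EF = 0.7838 * (44/12)
EF = 0.7838 * 3.666667 = 2.8739 kg_CO2/kg_fuel


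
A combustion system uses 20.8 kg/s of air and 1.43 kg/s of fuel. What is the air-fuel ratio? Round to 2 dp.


AFR = m_air / m_fuel
AFR = 20.8 / 1.43 = 14.55


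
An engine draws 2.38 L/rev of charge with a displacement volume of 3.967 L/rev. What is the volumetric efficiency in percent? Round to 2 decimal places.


eta_v = (V_actual / V_disp) * 100
Ratio = 2.38 / 3.967 = 0.5999
eta_v = 0.5999 * 100 = 59.99%


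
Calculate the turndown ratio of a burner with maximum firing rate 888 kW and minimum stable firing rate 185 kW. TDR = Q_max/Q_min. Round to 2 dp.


TDR = Q_max / Q_min
TDR = 888 / 185 = 4.80


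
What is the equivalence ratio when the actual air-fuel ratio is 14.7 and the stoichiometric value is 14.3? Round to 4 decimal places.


phi = AFR_stoich / AFR_actual
phi = 14.3 / 14.7 = 0.9728


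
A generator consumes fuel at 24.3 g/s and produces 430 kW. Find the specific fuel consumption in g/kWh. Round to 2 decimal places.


SFC = (mf / BP) * 3600
Rate = 24.3 / 430 = 0.056512 g/(s*kW)
SFC = 0.056512 * 3600 = 203.44 g/kWh


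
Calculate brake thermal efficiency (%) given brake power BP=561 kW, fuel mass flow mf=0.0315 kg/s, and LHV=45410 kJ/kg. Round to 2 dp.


eta_BTE = (BP / (mf * LHV)) * 100
Denominator = 0.0315 * 45410 = 1430.4150 kW
eta_BTE = (561 / 1430.4150) * 100 = 39.22%


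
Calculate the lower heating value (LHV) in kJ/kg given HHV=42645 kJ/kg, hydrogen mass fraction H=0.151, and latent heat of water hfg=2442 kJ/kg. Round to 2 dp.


LHV = HHV - hfg * 9 * H
Water correction = 2442 * 9 * 0.151 = 3318.678 kJ/kg
LHV = 42645 - 3318.678 = 39326.32 kJ/kg


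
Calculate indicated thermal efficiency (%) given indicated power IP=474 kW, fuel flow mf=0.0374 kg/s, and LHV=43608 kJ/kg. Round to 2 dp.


eta_ith = (IP / (mf * LHV)) * 100
Denominator = 0.0374 * 43608 = 1630.9392 kW
eta_ith = (474 / 1630.9392) * 100 = 29.06%


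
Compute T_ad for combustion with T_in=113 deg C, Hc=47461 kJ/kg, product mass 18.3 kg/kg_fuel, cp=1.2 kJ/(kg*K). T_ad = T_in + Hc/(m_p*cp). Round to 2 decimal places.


T_ad = T_in + Hc / (m_p * cp)
Denominator = 18.3 * 1.2 = 21.9600
Temperature rise = 47461 / 21.9600 = 2161.25 K
T_ad = 113 + 2161.25 = 2274.25 deg C


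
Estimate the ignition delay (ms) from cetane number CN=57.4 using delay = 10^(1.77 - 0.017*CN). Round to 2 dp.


delay = 10^(1.77 - 0.017*CN)
Exponent = 1.77 - 0.017*57.4 = 0.7942
delay = 10^0.7942 = 6.23 ms


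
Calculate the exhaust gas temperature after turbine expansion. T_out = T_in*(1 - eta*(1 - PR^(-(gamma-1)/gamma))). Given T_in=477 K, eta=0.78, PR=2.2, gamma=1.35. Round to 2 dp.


T_out = T_in * (1 - eta * (1 - PR^(-(gamma-1)/gamma)))
Exponent = -(1.35-1)/1.35 = -0.25925926
PR^exp = 2.2^(-0.25925926) = 0.81512413
Factor = 1 - 0.78*(1 - 0.81512413) = 0.85579682
T_out = 477 * 0.85579682 = 408.22 K


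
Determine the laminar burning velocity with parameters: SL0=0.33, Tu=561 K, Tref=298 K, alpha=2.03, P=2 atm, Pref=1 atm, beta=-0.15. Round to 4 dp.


SL = SL0 * (Tu/Tref)^alpha * (P/Pref)^beta
T ratio = 561/298 = 1.88255034
(T ratio)^alpha = 1.88255034^2.03 = 3.611899
(P/Pref)^beta = 2^(-0.15) = 0.901250
SL = 0.33 * 3.611899 * 0.901250 = 1.0742 m/s


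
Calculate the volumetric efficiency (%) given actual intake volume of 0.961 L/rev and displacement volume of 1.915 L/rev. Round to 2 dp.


eta_v = (V_actual / V_disp) * 100
Ratio = 0.961 / 1.915 = 0.5018
eta_v = 0.5018 * 100 = 50.18%


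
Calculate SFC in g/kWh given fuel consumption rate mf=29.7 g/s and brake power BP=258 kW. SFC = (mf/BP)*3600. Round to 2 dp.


SFC = (mf / BP) * 3600
Rate = 29.7 / 258 = 0.115116 g/(s*kW)
SFC = 0.115116 * 3600 = 414.42 g/kWh


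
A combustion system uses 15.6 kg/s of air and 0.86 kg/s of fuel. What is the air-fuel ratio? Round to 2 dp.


AFR = m_air / m_fuel
AFR = 15.6 / 0.86 = 18.14


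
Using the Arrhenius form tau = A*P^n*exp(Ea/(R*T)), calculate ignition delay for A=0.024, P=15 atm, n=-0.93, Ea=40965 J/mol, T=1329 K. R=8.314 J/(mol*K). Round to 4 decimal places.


tau = A * P^n * exp(Ea/(R*T))
P^n = 15^(-0.93) = 0.08058146
Ea/(R*T) = 40965/(8.314*1329) = 3.707473
exp(Ea/(R*T)) = 40.750686
tau = 0.024 * 0.08058146 * 40.750686 = 0.0788 ms


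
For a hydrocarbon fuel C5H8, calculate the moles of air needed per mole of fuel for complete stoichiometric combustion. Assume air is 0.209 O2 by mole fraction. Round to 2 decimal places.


Balanced combustion: C5H8 + 7 O2 -> 5 CO2 + 4 H2O
O2 needed = C + H/4 = 5 + 8/4 = 7.00 moles
Air moles = O2 / 0.209 = 7.00 / 0.209 = 33.49 moles air


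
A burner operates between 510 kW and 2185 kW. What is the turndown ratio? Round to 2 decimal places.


TDR = Q_max / Q_min
TDR = 2185 / 510 = 4.28


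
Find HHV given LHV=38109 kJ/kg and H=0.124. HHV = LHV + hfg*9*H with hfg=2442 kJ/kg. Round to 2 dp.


HHV = LHV + hfg * 9 * H
Water addition = 2442 * 9 * 0.124 = 2725.272 kJ/kg
HHV = 38109 + 2725.272 = 40834.27 kJ/kg


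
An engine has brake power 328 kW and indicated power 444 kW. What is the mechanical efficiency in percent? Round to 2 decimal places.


eta_mech = (BP / IP) * 100
Ratio = 328 / 444 = 0.7387
eta_mech = 0.7387 * 100 = 73.87%


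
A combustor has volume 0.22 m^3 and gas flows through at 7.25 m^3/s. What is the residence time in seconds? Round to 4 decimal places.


tau = V / Q_flow
tau = 0.22 / 7.25 = 0.0303 s


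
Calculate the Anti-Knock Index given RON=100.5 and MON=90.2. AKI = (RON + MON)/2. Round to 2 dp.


AKI = (RON + MON) / 2
AKI = (100.5 + 90.2) / 2
AKI = 190.7 / 2 = 95.35


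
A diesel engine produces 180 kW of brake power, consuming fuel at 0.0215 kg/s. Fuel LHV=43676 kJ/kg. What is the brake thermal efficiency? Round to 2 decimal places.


eta_BTE = (BP / (mf * LHV)) * 100
Denominator = 0.0215 * 43676 = 939.0340 kW
eta_BTE = (180 / 939.0340) * 100 = 19.17%


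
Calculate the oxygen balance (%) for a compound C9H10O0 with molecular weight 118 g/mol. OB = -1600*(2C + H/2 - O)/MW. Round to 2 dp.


OB = -1600 * (2C + H/2 - O) / MW
Inner = 2*9 + 10/2 - 0 = 23.00
OB = -1600 * 23.00 / 118 = -311.86%


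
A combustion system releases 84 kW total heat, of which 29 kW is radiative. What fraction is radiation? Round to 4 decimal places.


f_rad = Q_rad / Q_total
f_rad = 29 / 84 = 0.3452


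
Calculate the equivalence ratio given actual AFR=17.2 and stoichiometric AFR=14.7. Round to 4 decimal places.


phi = AFR_stoich / AFR_actual
phi = 14.7 / 17.2 = 0.8547


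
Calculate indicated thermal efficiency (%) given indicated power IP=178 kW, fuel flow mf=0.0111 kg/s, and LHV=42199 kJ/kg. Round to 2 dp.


eta_ith = (IP / (mf * LHV)) * 100
Denominator = 0.0111 * 42199 = 468.4089 kW
eta_ith = (178 / 468.4089) * 100 = 38.00%


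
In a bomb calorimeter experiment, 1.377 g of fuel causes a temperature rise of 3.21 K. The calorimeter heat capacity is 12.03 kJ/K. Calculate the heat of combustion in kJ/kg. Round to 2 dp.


Hc = C_cal * delta_T / m_fuel
Q_released = 12.03 * 3.21 = 38.6163 kJ
m_fuel = 1.377 g = 1.377/1000 kg = 0.001377 kg
Hc = 38.6163 / 0.001377 = 28043.79 kJ/kg


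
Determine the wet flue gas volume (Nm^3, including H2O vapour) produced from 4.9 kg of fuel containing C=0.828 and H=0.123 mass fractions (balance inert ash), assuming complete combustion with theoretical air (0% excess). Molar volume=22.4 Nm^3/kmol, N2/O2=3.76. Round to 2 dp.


Per kg fuel: CO2 = (C/12 kmol)*22.4 = (0.828/12)*22.4 = 1.54560 Nm^3
Per kg fuel: H2O = (H/2 kmol)*22.4 = (0.123/2)*22.4 = 1.37760 Nm^3
O2 needed per kg fuel = C/12 + H/4 = 0.828/12 + 0.123/4 = 0.09975000 kmol
Per kg fuel: N2 = O2*3.76*22.4 = 0.09975000*3.76*22.4 = 8.40134 Nm^3
Total per kg = 1.54560 + 1.37760 + 8.40134 = 11.32454 Nm^3
Total = 11.32454 * 4.9 = 55.49 Nm^3


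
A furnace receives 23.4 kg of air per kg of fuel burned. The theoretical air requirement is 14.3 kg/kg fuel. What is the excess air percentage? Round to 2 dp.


Excess air = actual - stoichiometric = 23.4 - 14.3 = 9.10 kg/kg fuel
Excess air % = (excess / stoich) * 100 = (9.10 / 14.3) * 100 = 63.64%


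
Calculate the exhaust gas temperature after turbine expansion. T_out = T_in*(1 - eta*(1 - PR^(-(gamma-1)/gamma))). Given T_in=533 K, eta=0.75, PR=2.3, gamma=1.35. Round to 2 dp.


T_out = T_in * (1 - eta * (1 - PR^(-(gamma-1)/gamma)))
Exponent = -(1.35-1)/1.35 = -0.25925926
PR^exp = 2.3^(-0.25925926) = 0.80578413
Factor = 1 - 0.75*(1 - 0.80578413) = 0.85433810
T_out = 533 * 0.85433810 = 455.36 K


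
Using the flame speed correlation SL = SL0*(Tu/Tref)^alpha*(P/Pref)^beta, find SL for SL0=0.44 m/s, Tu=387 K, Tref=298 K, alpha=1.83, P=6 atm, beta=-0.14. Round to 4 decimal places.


SL = SL0 * (Tu/Tref)^alpha * (P/Pref)^beta
T ratio = 387/298 = 1.29865772
(T ratio)^alpha = 1.29865772^1.83 = 1.613226
(P/Pref)^beta = 6^(-0.14) = 0.778142
SL = 0.44 * 1.613226 * 0.778142 = 0.5523 m/s


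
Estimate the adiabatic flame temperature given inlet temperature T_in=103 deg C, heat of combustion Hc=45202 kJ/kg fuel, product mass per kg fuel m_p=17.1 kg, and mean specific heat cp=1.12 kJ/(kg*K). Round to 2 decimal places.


T_ad = T_in + Hc / (m_p * cp)
Denominator = 17.1 * 1.12 = 19.1520
Temperature rise = 45202 / 19.1520 = 2360.17 K
T_ad = 103 + 2360.17 = 2463.17 deg C


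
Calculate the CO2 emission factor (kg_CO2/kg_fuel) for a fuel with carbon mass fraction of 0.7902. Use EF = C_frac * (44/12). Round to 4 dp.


EF = C_frac * (M_CO2 / M_C)
EF = 0.7902 * (44/12)
EF = 0.7902 * 3.666667 = 2.8974 kg_CO2/kg_fuel


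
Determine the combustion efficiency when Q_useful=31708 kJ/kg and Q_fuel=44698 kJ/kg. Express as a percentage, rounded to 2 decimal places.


Efficiency = (Q_useful / Q_fuel) * 100
Efficiency = (31708 / 44698) * 100
Efficiency = 0.7094 * 100 = 70.94%


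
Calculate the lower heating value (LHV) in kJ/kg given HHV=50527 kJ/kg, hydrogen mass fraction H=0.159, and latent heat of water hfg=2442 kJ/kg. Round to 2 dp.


LHV = HHV - hfg * 9 * H
Water correction = 2442 * 9 * 0.159 = 3494.502 kJ/kg
LHV = 50527 - 3494.502 = 47032.50 kJ/kg


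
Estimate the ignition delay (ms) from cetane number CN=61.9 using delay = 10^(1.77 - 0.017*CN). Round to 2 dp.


delay = 10^(1.77 - 0.017*CN)
Exponent = 1.77 - 0.017*61.9 = 0.7177
delay = 10^0.7177 = 5.22 ms


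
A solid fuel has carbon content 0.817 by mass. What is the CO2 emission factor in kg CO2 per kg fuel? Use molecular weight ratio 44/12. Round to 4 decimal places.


EF = C_frac * (M_CO2 / M_C)
EF = 0.817 * (44/12)
EF = 0.817 * 3.666667 = 2.9957 kg_CO2/kg_fuel


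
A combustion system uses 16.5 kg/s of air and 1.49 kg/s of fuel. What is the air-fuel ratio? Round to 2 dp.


AFR = m_air / m_fuel
AFR = 16.5 / 1.49 = 11.07


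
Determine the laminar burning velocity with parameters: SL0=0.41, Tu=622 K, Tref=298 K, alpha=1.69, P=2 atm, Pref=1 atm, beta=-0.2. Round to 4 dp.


SL = SL0 * (Tu/Tref)^alpha * (P/Pref)^beta
T ratio = 622/298 = 2.08724832
(T ratio)^alpha = 2.08724832^1.69 = 3.468009
(P/Pref)^beta = 2^(-0.2) = 0.870551
SL = 0.41 * 3.468009 * 0.870551 = 1.2378 m/s


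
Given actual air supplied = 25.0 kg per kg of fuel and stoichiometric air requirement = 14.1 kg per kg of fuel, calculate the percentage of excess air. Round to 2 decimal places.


Excess air = actual - stoichiometric = 25.0 - 14.1 = 10.90 kg/kg fuel
Excess air % = (excess / stoich) * 100 = (10.90 / 14.1) * 100 = 77.30%


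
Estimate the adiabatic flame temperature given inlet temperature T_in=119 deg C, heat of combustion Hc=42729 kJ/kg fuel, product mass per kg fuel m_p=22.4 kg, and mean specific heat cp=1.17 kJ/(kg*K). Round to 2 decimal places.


T_ad = T_in + Hc / (m_p * cp)
Denominator = 22.4 * 1.17 = 26.2080
Temperature rise = 42729 / 26.2080 = 1630.38 K
T_ad = 119 + 1630.38 = 1749.38 deg C


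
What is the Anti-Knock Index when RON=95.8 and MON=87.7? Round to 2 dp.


AKI = (RON + MON) / 2
AKI = (95.8 + 87.7) / 2
AKI = 183.5 / 2 = 91.75


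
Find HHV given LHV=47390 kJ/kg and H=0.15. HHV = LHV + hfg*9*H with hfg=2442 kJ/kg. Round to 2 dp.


HHV = LHV + hfg * 9 * H
Water addition = 2442 * 9 * 0.15 = 3296.700 kJ/kg
HHV = 47390 + 3296.700 = 50686.70 kJ/kg


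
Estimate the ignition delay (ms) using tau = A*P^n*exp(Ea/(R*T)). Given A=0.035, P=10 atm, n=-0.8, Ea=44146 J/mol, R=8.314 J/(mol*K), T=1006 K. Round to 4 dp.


tau = A * P^n * exp(Ea/(R*T))
P^n = 10^(-0.8) = 0.15848932
Ea/(R*T) = 44146/(8.314*1006) = 5.278170
exp(Ea/(R*T)) = 196.010809
tau = 0.035 * 0.15848932 * 196.010809 = 1.0873 ms


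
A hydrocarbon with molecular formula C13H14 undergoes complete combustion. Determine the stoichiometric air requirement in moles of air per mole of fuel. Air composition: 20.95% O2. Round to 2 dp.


Balanced combustion: C13H14 + 16.5 O2 -> 13 CO2 + 7 H2O
O2 needed = C + H/4 = 13 + 14/4 = 16.50 moles
Air moles = O2 / 0.2095 = 16.50 / 0.2095 = 78.76 moles air


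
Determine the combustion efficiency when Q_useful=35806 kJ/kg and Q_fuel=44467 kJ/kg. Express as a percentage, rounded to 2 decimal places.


Efficiency = (Q_useful / Q_fuel) * 100
Efficiency = (35806 / 44467) * 100
Efficiency = 0.8052 * 100 = 80.52%


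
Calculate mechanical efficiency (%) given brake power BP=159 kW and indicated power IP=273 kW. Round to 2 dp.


eta_mech = (BP / IP) * 100
Ratio = 159 / 273 = 0.5824
eta_mech = 0.5824 * 100 = 58.24%


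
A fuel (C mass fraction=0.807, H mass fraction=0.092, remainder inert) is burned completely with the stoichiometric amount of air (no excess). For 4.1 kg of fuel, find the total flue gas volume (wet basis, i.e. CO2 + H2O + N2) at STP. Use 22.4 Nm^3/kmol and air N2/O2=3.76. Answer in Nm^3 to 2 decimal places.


Per kg fuel: CO2 = (C/12 kmol)*22.4 = (0.807/12)*22.4 = 1.50640 Nm^3
Per kg fuel: H2O = (H/2 kmol)*22.4 = (0.092/2)*22.4 = 1.03040 Nm^3
O2 needed per kg fuel = C/12 + H/4 = 0.807/12 + 0.092/4 = 0.09025000 kmol
Per kg fuel: N2 = O2*3.76*22.4 = 0.09025000*3.76*22.4 = 7.60122 Nm^3
Total per kg = 1.50640 + 1.03040 + 7.60122 = 10.13802 Nm^3
Total = 10.13802 * 4.1 = 41.57 Nm^3


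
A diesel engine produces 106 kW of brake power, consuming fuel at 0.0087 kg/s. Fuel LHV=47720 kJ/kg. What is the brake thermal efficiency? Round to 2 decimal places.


eta_BTE = (BP / (mf * LHV)) * 100
Denominator = 0.0087 * 47720 = 415.1640 kW
eta_BTE = (106 / 415.1640) * 100 = 25.53%


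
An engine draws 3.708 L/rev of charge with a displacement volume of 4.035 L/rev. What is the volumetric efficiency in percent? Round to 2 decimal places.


eta_v = (V_actual / V_disp) * 100
Ratio = 3.708 / 4.035 = 0.9190
eta_v = 0.9190 * 100 = 91.90%


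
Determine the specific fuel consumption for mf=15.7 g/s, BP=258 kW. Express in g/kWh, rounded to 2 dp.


SFC = (mf / BP) * 3600
Rate = 15.7 / 258 = 0.060853 g/(s*kW)
SFC = 0.060853 * 3600 = 219.07 g/kWh


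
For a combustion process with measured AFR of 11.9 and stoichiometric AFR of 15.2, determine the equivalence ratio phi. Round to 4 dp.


phi = AFR_stoich / AFR_actual
phi = 15.2 / 11.9 = 1.2773


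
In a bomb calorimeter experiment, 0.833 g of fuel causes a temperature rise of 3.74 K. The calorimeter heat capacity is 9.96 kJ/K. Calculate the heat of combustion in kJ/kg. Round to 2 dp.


Hc = C_cal * delta_T / m_fuel
Q_released = 9.96 * 3.74 = 37.2504 kJ
m_fuel = 0.833 g = 0.833/1000 kg = 0.000833 kg
Hc = 37.2504 / 0.000833 = 44718.37 kJ/kg


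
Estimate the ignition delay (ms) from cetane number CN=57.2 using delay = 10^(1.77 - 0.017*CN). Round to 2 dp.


delay = 10^(1.77 - 0.017*CN)
Exponent = 1.77 - 0.017*57.2 = 0.7976
delay = 10^0.7976 = 6.27 ms


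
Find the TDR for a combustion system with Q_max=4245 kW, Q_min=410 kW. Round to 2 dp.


TDR = Q_max / Q_min
TDR = 4245 / 410 = 10.35


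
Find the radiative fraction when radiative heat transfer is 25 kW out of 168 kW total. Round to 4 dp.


f_rad = Q_rad / Q_total
f_rad = 25 / 168 = 0.1488


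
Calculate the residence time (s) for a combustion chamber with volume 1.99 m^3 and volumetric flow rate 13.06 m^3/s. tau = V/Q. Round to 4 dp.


tau = V / Q_flow
tau = 1.99 / 13.06 = 0.1524 s


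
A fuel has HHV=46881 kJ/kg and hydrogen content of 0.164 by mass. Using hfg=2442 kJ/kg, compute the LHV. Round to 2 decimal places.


LHV = HHV - hfg * 9 * H
Water correction = 2442 * 9 * 0.164 = 3604.392 kJ/kg
LHV = 46881 - 3604.392 = 43276.61 kJ/kg


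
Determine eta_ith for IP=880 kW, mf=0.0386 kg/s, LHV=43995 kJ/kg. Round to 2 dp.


eta_ith = (IP / (mf * LHV)) * 100
Denominator = 0.0386 * 43995 = 1698.2070 kW
eta_ith = (880 / 1698.2070) * 100 = 51.82%


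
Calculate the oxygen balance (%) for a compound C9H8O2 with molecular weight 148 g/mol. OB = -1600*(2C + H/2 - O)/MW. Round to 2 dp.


OB = -1600 * (2C + H/2 - O) / MW
Inner = 2*9 + 8/2 - 2 = 20.00
OB = -1600 * 20.00 / 148 = -216.22%


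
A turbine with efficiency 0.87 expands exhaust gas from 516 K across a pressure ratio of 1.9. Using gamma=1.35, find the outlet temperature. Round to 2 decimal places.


T_out = T_in * (1 - eta * (1 - PR^(-(gamma-1)/gamma)))
Exponent = -(1.35-1)/1.35 = -0.25925926
PR^exp = 1.9^(-0.25925926) = 0.84670193
Factor = 1 - 0.87*(1 - 0.84670193) = 0.86663068
T_out = 516 * 0.86663068 = 447.18 K


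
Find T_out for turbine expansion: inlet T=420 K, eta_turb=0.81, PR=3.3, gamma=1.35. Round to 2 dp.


T_out = T_in * (1 - eta * (1 - PR^(-(gamma-1)/gamma)))
Exponent = -(1.35-1)/1.35 = -0.25925926
PR^exp = 3.3^(-0.25925926) = 0.73378775
Factor = 1 - 0.81*(1 - 0.73378775) = 0.78436808
T_out = 420 * 0.78436808 = 329.43 K


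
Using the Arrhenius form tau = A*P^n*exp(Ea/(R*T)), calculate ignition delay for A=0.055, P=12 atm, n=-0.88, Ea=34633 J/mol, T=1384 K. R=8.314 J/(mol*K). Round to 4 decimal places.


tau = A * P^n * exp(Ea/(R*T))
P^n = 12^(-0.88) = 0.11228468
Ea/(R*T) = 34633/(8.314*1384) = 3.009844
exp(Ea/(R*T)) = 20.284238
tau = 0.055 * 0.11228468 * 20.284238 = 0.1253 ms


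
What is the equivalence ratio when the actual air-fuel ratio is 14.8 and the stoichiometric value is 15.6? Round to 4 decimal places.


phi = AFR_stoich / AFR_actual
phi = 15.6 / 14.8 = 1.0541


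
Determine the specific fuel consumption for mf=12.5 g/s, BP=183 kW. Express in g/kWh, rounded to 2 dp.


SFC = (mf / BP) * 3600
Rate = 12.5 / 183 = 0.068306 g/(s*kW)
SFC = 0.068306 * 3600 = 245.90 g/kWh


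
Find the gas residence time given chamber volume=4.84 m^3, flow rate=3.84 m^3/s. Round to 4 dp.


tau = V / Q_flow
tau = 4.84 / 3.84 = 1.2604 s


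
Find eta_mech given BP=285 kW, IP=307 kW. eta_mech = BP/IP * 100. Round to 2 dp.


eta_mech = (BP / IP) * 100
Ratio = 285 / 307 = 0.9283
eta_mech = 0.9283 * 100 = 92.83%


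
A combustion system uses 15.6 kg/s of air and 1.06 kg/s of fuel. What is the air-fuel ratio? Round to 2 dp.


AFR = m_air / m_fuel
AFR = 15.6 / 1.06 = 14.72


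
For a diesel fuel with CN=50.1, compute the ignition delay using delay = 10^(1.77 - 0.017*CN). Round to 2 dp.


delay = 10^(1.77 - 0.017*CN)
Exponent = 1.77 - 0.017*50.1 = 0.9183
delay = 10^0.9183 = 8.29 ms


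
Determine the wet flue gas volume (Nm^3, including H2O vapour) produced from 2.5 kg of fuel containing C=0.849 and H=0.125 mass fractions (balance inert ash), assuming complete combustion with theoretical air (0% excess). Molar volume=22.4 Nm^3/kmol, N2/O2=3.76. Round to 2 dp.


Per kg fuel: CO2 = (C/12 kmol)*22.4 = (0.849/12)*22.4 = 1.58480 Nm^3
Per kg fuel: H2O = (H/2 kmol)*22.4 = (0.125/2)*22.4 = 1.40000 Nm^3
O2 needed per kg fuel = C/12 + H/4 = 0.849/12 + 0.125/4 = 0.10200000 kmol
Per kg fuel: N2 = O2*3.76*22.4 = 0.10200000*3.76*22.4 = 8.59085 Nm^3
Total per kg = 1.58480 + 1.40000 + 8.59085 = 11.57565 Nm^3
Total = 11.57565 * 2.5 = 28.94 Nm^3


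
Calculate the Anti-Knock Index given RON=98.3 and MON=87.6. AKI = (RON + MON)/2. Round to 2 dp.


AKI = (RON + MON) / 2
AKI = (98.3 + 87.6) / 2
AKI = 185.9 / 2 = 92.95


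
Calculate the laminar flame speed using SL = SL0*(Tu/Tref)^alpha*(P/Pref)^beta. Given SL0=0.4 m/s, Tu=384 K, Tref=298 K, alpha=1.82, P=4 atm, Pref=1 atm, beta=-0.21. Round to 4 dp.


SL = SL0 * (Tu/Tref)^alpha * (P/Pref)^beta
T ratio = 384/298 = 1.28859060
(T ratio)^alpha = 1.28859060^1.82 = 1.586387
(P/Pref)^beta = 4^(-0.21) = 0.747425
SL = 0.4 * 1.586387 * 0.747425 = 0.4743 m/s


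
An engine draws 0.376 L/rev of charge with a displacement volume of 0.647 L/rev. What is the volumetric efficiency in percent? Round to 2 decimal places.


eta_v = (V_actual / V_disp) * 100
Ratio = 0.376 / 0.647 = 0.5811
eta_v = 0.5811 * 100 = 58.11%


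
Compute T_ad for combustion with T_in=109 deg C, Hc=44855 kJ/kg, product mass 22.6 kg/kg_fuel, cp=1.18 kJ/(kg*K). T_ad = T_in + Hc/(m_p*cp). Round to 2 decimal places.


T_ad = T_in + Hc / (m_p * cp)
Denominator = 22.6 * 1.18 = 26.6680
Temperature rise = 44855 / 26.6680 = 1681.98 K
T_ad = 109 + 1681.98 = 1790.98 deg C


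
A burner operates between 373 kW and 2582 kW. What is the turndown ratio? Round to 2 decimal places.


TDR = Q_max / Q_min
TDR = 2582 / 373 = 6.92


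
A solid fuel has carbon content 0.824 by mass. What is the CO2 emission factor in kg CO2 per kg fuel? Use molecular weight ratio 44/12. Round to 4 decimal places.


EF = C_frac * (M_CO2 / M_C)
EF = 0.824 * (44/12)
EF = 0.824 * 3.666667 = 3.0213 kg_CO2/kg_fuel


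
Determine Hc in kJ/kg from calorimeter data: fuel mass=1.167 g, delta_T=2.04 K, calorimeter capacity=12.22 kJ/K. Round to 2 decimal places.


Hc = C_cal * delta_T / m_fuel
Q_released = 12.22 * 2.04 = 24.9288 kJ
m_fuel = 1.167 g = 1.167/1000 kg = 0.001167 kg
Hc = 24.9288 / 0.001167 = 21361.44 kJ/kg


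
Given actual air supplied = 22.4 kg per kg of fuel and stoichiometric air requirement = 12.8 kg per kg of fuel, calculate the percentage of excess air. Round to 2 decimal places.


Excess air = actual - stoichiometric = 22.4 - 12.8 = 9.60 kg/kg fuel
Excess air % = (excess / stoich) * 100 = (9.60 / 12.8) * 100 = 75.00%


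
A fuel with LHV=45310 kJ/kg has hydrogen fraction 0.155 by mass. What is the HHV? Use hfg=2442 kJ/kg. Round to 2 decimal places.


HHV = LHV + hfg * 9 * H
Water addition = 2442 * 9 * 0.155 = 3406.590 kJ/kg
HHV = 45310 + 3406.590 = 48716.59 kJ/kg


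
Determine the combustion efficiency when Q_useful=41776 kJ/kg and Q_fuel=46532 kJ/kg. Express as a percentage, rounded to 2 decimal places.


Efficiency = (Q_useful / Q_fuel) * 100
Efficiency = (41776 / 46532) * 100
Efficiency = 0.8978 * 100 = 89.78%


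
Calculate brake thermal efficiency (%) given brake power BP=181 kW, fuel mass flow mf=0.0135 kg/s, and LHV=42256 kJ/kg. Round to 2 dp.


eta_BTE = (BP / (mf * LHV)) * 100
Denominator = 0.0135 * 42256 = 570.4560 kW
eta_BTE = (181 / 570.4560) * 100 = 31.73%


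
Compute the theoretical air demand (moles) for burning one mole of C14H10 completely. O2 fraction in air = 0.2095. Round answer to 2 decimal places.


Balanced combustion: C14H10 + 16.5 O2 -> 14 CO2 + 5 H2O
O2 needed = C + H/4 = 14 + 10/4 = 16.50 moles
Air moles = O2 / 0.2095 = 16.50 / 0.2095 = 78.76 moles air


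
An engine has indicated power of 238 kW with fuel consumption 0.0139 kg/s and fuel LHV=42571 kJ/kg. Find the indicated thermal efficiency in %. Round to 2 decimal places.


eta_ith = (IP / (mf * LHV)) * 100
Denominator = 0.0139 * 42571 = 591.7369 kW
eta_ith = (238 / 591.7369) * 100 = 40.22%


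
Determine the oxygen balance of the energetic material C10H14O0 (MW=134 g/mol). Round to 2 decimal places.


OB = -1600 * (2C + H/2 - O) / MW
Inner = 2*10 + 14/2 - 0 = 27.00
OB = -1600 * 27.00 / 134 = -322.39%


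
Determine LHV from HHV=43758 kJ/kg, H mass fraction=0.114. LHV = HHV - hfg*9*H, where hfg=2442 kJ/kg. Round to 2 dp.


LHV = HHV - hfg * 9 * H
Water correction = 2442 * 9 * 0.114 = 2505.492 kJ/kg
LHV = 43758 - 2505.492 = 41252.51 kJ/kg


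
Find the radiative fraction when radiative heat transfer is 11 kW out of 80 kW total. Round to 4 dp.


f_rad = Q_rad / Q_total
f_rad = 11 / 80 = 0.1375


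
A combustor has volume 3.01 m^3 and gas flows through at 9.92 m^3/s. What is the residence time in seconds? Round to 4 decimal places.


tau = V / Q_flow
tau = 3.01 / 9.92 = 0.3034 s
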